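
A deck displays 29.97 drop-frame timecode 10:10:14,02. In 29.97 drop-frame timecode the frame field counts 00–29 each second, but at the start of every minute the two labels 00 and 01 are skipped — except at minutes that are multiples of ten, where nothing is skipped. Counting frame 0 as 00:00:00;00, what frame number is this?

Complete 10-minute blocks: 61, each 17982 frames → 1096902.
Remaining 0 whole minutes in the current block: 0 frames.
Within the current minute: 14 × 30 + 2 = 422. Total = 1096902 + 0 + 422 = 1097324.

1097324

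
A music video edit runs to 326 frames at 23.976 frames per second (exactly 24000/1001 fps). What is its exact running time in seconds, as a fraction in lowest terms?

Running time = 326 ÷ (24000/1001) = 326 × 1001/24000 = 163163/12000 s.

163163/12000 seconds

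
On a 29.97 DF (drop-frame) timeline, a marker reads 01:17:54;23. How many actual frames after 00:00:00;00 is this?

Complete 10-minute blocks: 7, each 17982 frames → 125874.
Remaining 7 whole minutes in the current block: 1800 + 6 × 1798 = 12588 frames.
Within the current minute: 54 × 30 + 23 − 2 = 1641 (labels ;00/;01 skipped at this minute). Total = 125874 + 12588 + 1641 = 140103.

140103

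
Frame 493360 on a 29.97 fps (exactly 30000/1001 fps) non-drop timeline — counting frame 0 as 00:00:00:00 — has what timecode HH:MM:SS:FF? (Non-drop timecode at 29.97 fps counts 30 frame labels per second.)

493360 ÷ 30 = 16445 full seconds, remainder 10 frames.
16445 s = 4 h 34 min 5 s.
Timecode: 04:34:05:10.

04:34:05:10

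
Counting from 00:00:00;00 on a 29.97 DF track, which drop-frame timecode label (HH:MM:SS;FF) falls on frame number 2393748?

22:11:11;14

Each 10-minute DF block holds 10 × 60 × 30 − 9 × 2 = 17982 frames. 2393748 ÷ 17982 → 133 full blocks, remainder 2142.
Within the partial block the first minute is 1800 frames and each further minute 1798, so 1 further minute boundary passed. Total skipped labels = 18 × 133 + 2 × 1 = 2396.
Non-drop label index = 2393748 + 2396 = 2396144; at 30 labels/s that is 22:11:11:14, i.e. DF 22:11:11;14.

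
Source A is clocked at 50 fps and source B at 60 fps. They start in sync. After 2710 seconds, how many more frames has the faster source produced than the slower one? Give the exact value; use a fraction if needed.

A emits 50 × 2710 = 135500 frames; B emits 60 × 2710 = 162600.
Difference = 27100 frames; B is ahead of A.

27100 frames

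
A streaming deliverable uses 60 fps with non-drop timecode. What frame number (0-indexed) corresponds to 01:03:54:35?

frame 230075

Total seconds to the label: (1 × 3600 + 3 × 60 + 54) = 3834.
Frame index = 3834 × 60 + 35 = 230075.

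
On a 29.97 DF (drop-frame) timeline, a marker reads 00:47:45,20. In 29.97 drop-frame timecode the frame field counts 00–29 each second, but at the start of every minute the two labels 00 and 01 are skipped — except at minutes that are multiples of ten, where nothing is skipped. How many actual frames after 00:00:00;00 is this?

As if non-drop at 30 labels/s: (0 × 3600 + 47 × 60 + 45) × 30 + 20 = 85970.
Minute boundaries passed: 47; those not divisible by 10: 47 − 4 = 43; dropped labels = 2 × 43 = 86.
Actual frame index = 85970 − 86 = 85884.

85884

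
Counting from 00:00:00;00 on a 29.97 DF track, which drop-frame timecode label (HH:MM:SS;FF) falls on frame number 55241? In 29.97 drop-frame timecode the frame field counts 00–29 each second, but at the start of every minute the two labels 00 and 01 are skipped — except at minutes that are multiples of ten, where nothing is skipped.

Ten DF minutes hold 17982 frames, so frame 55241 lies in block 3 (frames 53946–71927) with 1295 frames into that block.
The block's first minute is 1800 frames and the rest 1798 each; 1295 frames reaches minute 0, so 3 × 18 + 0 × 2 = 54 labels have been skipped so far.
Adding those back, label number 55241 + 54 = 55295 at 30 labels/s is 1843 s + 5 f = 0 h 30 min 43 s frame 5, i.e. 00:30:43;05.

00:30:43;05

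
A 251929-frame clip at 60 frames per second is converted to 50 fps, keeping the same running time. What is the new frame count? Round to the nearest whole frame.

209941 frames

Frames at target rate = 251929 × (50) / (60) = 1259645/6 ≈ 209940.833.
Nearest whole frame: 209941.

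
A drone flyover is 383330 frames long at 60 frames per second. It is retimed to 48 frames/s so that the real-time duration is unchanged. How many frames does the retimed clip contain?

Target frames = source frames × (target rate / source rate) = 383330 × (48)/(60) = 383330 × 4/5 = 306664.

306664 frames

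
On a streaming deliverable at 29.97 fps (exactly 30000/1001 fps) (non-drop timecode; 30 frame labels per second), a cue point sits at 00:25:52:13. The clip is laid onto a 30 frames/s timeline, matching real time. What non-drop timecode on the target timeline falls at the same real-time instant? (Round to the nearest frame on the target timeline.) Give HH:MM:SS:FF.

00:25:54:00

Source frame index: (0×3600 + 25×60 + 52) × 30 + 13 = 46573.
Real time: 46573 / (30000/1001) = 46619573/30000 s.
Target frame: (46619573/30000) × (30) = 46619573/1000 ≈ 46619.573 → 46620.
At 30 labels/s: frame 46620 → 00:25:54:00.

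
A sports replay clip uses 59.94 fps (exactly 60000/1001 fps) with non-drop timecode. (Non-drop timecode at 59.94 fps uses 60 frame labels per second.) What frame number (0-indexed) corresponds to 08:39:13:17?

Total seconds to the label: (8 × 3600 + 39 × 60 + 13) = 31153.
Frame index = 31153 × 60 + 17 = 1869197.

frame 1869197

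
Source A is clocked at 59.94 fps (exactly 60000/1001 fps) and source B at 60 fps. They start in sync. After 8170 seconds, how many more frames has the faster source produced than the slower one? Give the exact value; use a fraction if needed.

490200/1001 frames

A emits 60000/1001 × 8170 = 490200000/1001 frames; B emits 60 × 8170 = 490200.
Difference = 490200/1001 frames (≈ 489.7103); B is ahead of A.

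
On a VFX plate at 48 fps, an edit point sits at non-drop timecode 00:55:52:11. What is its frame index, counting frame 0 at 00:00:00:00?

Total seconds to the label: (0 × 3600 + 55 × 60 + 52) = 3352.
Frame index = 3352 × 48 + 11 = 160907.

frame 160907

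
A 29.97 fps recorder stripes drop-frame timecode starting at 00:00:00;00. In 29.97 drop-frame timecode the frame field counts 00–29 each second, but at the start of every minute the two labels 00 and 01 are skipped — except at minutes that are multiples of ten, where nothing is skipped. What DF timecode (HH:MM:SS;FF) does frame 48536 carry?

00:26:59;14

Each 10-minute DF block holds 10 × 60 × 30 − 9 × 2 = 17982 frames. 48536 ÷ 17982 → 2 full blocks, remainder 12572.
Within the partial block the first minute is 1800 frames and each further minute 1798, so 6 further minute boundaries passed. Total skipped labels = 18 × 2 + 2 × 6 = 48.
Non-drop label index = 48536 + 48 = 48584; at 30 labels/s that is 00:26:59:14, i.e. DF 00:26:59;14.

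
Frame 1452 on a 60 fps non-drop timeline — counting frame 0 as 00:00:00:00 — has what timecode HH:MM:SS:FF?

00:00:24:12

1452 ÷ 60 = 24 full seconds, remainder 12 frames.
24 s = 0 h 0 min 24 s.
Timecode: 00:00:24:12.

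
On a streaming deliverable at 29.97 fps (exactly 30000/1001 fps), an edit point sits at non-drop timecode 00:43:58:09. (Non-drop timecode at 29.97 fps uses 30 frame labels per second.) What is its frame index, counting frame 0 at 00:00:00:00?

79149

Total seconds to the label: (0 × 3600 + 43 × 60 + 58) = 2638.
Frame index = 2638 × 30 + 9 = 79149.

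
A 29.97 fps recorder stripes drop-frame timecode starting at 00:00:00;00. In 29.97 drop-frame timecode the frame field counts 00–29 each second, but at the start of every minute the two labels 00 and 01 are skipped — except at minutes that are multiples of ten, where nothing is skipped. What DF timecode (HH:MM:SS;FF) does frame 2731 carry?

Each 10-minute DF block holds 10 × 60 × 30 − 9 × 2 = 17982 frames. 2731 ÷ 17982 → 0 full blocks, remainder 2731.
Within the partial block the first minute is 1800 frames and each further minute 1798, so 1 further minute boundary passed. Total skipped labels = 18 × 0 + 2 × 1 = 2.
Non-drop label index = 2731 + 2 = 2733; at 30 labels/s that is 00:01:31:03, i.e. DF 00:01:31;03.

00:01:31;03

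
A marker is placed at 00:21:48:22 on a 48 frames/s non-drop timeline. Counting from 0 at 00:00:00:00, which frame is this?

frame 62806

Total seconds to the label: (0 × 3600 + 21 × 60 + 48) = 1308.
Frame index = 1308 × 48 + 22 = 62806.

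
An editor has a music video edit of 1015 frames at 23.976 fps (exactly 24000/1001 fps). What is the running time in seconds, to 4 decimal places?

Running time = 1015 × 1001/24000 = 203203/4800 s ≈ 42.3340 s.

42.3340 seconds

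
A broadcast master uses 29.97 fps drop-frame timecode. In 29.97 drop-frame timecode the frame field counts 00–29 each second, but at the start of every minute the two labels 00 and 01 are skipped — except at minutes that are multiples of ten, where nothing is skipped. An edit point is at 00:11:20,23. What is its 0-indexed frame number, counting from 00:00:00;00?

Complete 10-minute blocks: 1, each 17982 frames → 17982.
Remaining 1 whole minute in the current block: 1800 + 0 × 1798 = 1800 frames.
Within the current minute: 20 × 30 + 23 − 2 = 621 (labels ;00/;01 skipped at this minute). Total = 17982 + 1800 + 621 = 20403.

20403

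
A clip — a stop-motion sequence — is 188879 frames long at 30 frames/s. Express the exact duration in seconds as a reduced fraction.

188879/30 seconds

Running time = 188879 ÷ (30) = 188879 × 1/30 = 188879/30 s.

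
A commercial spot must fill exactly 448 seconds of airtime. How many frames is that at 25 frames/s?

Frames = 448 × 25 = 11200.

11200 frames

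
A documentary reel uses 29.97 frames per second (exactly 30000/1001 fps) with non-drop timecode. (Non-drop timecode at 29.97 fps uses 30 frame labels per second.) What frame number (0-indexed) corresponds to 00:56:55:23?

Total seconds to the label: (0 × 3600 + 56 × 60 + 55) = 3415.
Frame index = 3415 × 30 + 23 = 102473.

frame 102473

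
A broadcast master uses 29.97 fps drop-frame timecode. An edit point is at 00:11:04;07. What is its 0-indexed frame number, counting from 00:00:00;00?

19907

As if non-drop at 30 labels/s: (0 × 3600 + 11 × 60 + 4) × 30 + 7 = 19927.
Minute boundaries passed: 11; those not divisible by 10: 11 − 1 = 10; dropped labels = 2 × 10 = 20.
Actual frame index = 19927 − 20 = 19907.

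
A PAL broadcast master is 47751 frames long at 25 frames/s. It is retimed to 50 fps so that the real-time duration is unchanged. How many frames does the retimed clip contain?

95502 frames

Target frames = source frames × (target rate / source rate) = 47751 × (50)/(25) = 47751 × 2 = 95502.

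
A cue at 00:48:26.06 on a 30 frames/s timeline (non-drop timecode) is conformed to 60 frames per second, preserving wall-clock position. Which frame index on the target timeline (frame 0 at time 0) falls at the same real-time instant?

Source frame index: (0×3600 + 48×60 + 26) × 30 + 6 = 87186.
Real time: 87186 / (30) = 14531/5 s.
Target frame: (14531/5) × (60) = 174372.

frame 174372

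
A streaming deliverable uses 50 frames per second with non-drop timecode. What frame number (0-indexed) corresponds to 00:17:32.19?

52619

Total seconds to the label: (0 × 3600 + 17 × 60 + 32) = 1052.
Frame index = 1052 × 50 + 19 = 52619.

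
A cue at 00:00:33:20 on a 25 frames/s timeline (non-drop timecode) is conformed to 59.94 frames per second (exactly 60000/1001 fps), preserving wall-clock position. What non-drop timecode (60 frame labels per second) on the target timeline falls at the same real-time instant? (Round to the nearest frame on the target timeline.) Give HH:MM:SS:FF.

00:00:33:46

Source frame index: (0×3600 + 0×60 + 33) × 25 + 20 = 845.
Real time: 845 / (25) = 169/5 s.
Target frame: (169/5) × (60000/1001) = 156000/77 ≈ 2025.974 → 2026.
At 60 labels/s: frame 2026 → 00:00:33:46.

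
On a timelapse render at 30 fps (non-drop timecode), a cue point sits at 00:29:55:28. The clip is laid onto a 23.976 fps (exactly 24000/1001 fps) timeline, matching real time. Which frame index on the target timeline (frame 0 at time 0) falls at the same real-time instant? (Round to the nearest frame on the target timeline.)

frame 43059

Source frame index: (0×3600 + 29×60 + 55) × 30 + 28 = 53878.
Real time: 53878 / (30) = 26939/15 s.
Target frame: (26939/15) × (24000/1001) = 3918400/91 ≈ 43059.341 → 43059.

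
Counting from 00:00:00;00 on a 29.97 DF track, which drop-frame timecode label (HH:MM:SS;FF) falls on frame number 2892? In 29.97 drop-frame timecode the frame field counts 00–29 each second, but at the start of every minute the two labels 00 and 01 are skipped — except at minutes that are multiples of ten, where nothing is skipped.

Each 10-minute DF block holds 10 × 60 × 30 − 9 × 2 = 17982 frames. 2892 ÷ 17982 → 0 full blocks, remainder 2892.
Within the partial block the first minute is 1800 frames and each further minute 1798, so 1 further minute boundary passed. Total skipped labels = 18 × 0 + 2 × 1 = 2.
Non-drop label index = 2892 + 2 = 2894; at 30 labels/s that is 00:01:36:14, i.e. DF 00:01:36;14.

00:01:36;14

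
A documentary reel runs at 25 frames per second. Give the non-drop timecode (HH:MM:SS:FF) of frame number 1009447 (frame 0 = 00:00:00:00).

1009447 ÷ 25 = 40377 full seconds, remainder 22 frames.
40377 s = 11 h 12 min 57 s.
Timecode: 11:12:57:22.

11:12:57:22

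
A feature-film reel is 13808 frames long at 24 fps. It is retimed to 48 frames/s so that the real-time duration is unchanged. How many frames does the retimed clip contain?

27616 frames

Frames at target rate = 13808 × (48) / (24) = 27616.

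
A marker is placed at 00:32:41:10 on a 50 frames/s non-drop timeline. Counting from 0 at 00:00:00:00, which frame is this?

98060

Total seconds to the label: (0 × 3600 + 32 × 60 + 41) = 1961.
Frame index = 1961 × 50 + 10 = 98060.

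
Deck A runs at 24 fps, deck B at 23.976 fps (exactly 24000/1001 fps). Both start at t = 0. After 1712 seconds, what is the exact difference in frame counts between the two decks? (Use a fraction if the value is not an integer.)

41088/1001 frames

A emits 24 × 1712 = 41088 frames; B emits 24000/1001 × 1712 = 41088000/1001.
Difference = 41088/1001 frames (≈ 41.0470); B is behind A.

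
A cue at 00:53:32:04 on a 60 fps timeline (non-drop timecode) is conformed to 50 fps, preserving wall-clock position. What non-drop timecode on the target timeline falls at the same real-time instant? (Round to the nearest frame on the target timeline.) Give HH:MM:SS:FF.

00:53:32:03

Source frame index: (0×3600 + 53×60 + 32) × 60 + 4 = 192724.
Real time: 192724 / (60) = 48181/15 s.
Target frame: (48181/15) × (50) = 481810/3 ≈ 160603.333 → 160603.
At 50 labels/s: frame 160603 → 00:53:32:03.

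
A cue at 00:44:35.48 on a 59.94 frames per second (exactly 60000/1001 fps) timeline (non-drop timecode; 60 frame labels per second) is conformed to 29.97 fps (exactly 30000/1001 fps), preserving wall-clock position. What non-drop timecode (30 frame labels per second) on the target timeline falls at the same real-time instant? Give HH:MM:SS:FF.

00:44:35:24

Source frame index: (0×3600 + 44×60 + 35) × 60 + 48 = 160548.
Real time: 160548 / (60000/1001) = 13392379/5000 s.
Target frame: (13392379/5000) × (30000/1001) = 80274.
At 30 labels/s: frame 80274 → 00:44:35:24.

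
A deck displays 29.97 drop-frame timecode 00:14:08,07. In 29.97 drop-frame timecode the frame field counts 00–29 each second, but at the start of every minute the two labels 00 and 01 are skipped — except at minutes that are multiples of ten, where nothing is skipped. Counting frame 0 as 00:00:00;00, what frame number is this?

25421

Complete 10-minute blocks: 1, each 17982 frames → 17982.
Remaining 4 whole minutes in the current block: 1800 + 3 × 1798 = 7194 frames.
Within the current minute: 8 × 30 + 7 − 2 = 245 (labels ;00/;01 skipped at this minute). Total = 17982 + 7194 + 245 = 25421.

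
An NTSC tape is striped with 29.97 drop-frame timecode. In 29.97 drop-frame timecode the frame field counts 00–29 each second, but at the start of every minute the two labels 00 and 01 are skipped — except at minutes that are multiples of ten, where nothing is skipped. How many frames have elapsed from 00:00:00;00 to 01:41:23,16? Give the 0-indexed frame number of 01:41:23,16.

As if non-drop at 30 labels/s: (1 × 3600 + 41 × 60 + 23) × 30 + 16 = 182506.
Minute boundaries passed: 101; those not divisible by 10: 101 − 10 = 91; dropped labels = 2 × 91 = 182.
Actual frame index = 182506 − 182 = 182324.

182324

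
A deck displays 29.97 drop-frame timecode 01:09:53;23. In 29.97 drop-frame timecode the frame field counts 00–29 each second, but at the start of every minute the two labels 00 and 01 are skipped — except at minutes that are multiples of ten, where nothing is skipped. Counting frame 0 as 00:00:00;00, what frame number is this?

125687

As if non-drop at 30 labels/s: (1 × 3600 + 9 × 60 + 53) × 30 + 23 = 125813.
Minute boundaries passed: 69; those not divisible by 10: 69 − 6 = 63; dropped labels = 2 × 63 = 126.
Actual frame index = 125813 − 126 = 125687.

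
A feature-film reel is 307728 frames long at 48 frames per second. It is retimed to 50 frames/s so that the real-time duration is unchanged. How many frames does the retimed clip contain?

Target frames = source frames × (target rate / source rate) = 307728 × (50)/(48) = 307728 × 25/24 = 320550.

320550 frames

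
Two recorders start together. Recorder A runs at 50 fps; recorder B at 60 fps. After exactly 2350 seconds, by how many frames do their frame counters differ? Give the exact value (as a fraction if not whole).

A emits 50 × 2350 = 117500 frames; B emits 60 × 2350 = 141000.
Difference = 23500 frames; B is ahead of A.

23500 frames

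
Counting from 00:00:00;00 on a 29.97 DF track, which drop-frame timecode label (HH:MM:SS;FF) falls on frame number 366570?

03:23:51;06

Each 10-minute DF block holds 10 × 60 × 30 − 9 × 2 = 17982 frames. 366570 ÷ 17982 → 20 full blocks, remainder 6930.
Within the partial block the first minute is 1800 frames and each further minute 1798, so 3 further minute boundaries passed. Total skipped labels = 18 × 20 + 2 × 3 = 366.
Non-drop label index = 366570 + 366 = 366936; at 30 labels/s that is 03:23:51:06, i.e. DF 03:23:51;06.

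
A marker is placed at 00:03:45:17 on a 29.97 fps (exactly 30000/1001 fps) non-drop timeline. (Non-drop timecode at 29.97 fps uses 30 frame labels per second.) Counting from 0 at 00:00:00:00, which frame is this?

6767

Total seconds to the label: (0 × 3600 + 3 × 60 + 45) = 225.
Frame index = 225 × 30 + 17 = 6767.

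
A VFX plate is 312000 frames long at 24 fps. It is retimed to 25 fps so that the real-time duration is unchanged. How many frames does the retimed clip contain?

Target frames = source frames × (target rate / source rate) = 312000 × (25)/(24) = 312000 × 25/24 = 325000.

325000 frames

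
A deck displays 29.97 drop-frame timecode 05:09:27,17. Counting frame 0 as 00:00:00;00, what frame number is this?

Complete 10-minute blocks: 30, each 17982 frames → 539460.
Remaining 9 whole minutes in the current block: 1800 + 8 × 1798 = 16184 frames.
Within the current minute: 27 × 30 + 17 − 2 = 825 (labels ;00/;01 skipped at this minute). Total = 539460 + 16184 + 825 = 556469.

556469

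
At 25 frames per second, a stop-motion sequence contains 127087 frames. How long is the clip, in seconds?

5083.48 seconds

Running time = 127087 / (25) = 5083.48 s.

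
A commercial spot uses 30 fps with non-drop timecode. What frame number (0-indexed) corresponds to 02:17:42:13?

Total seconds to the label: (2 × 3600 + 17 × 60 + 42) = 8262.
Frame index = 8262 × 30 + 13 = 247873.

247873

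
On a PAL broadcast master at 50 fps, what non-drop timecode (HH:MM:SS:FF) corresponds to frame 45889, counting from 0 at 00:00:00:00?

45889 ÷ 50 = 917 full seconds, remainder 39 frames.
917 s = 0 h 15 min 17 s.
Timecode: 00:15:17:39.

00:15:17:39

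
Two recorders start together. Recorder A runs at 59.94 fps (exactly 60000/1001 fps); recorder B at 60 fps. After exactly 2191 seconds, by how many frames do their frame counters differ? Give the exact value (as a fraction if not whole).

18780/143 frames

A emits 60000/1001 × 2191 = 18780000/143 frames; B emits 60 × 2191 = 131460.
Difference = 18780/143 frames (≈ 131.3287); B is ahead of A.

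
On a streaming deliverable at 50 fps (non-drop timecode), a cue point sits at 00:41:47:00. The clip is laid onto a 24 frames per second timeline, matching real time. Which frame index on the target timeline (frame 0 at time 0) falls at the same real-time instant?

Source frame index: (0×3600 + 41×60 + 47) × 50 + 0 = 125350.
Real time: 125350 / (50) = 2507 s.
Target frame: (2507) × (24) = 60168.

frame 60168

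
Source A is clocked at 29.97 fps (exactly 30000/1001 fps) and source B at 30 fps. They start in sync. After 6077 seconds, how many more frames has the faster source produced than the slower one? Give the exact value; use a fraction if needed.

182310/1001 frames

A emits 30000/1001 × 6077 = 182310000/1001 frames; B emits 30 × 6077 = 182310.
Difference = 182310/1001 frames (≈ 182.1279); B is ahead of A.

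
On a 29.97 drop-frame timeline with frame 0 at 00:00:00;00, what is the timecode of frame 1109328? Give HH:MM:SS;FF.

10:16:54;18

Ten DF minutes hold 17982 frames, so frame 1109328 lies in block 61 (frames 1096902–1114883) with 12426 frames into that block.
The block's first minute is 1800 frames and the rest 1798 each; 12426 frames reaches minute 6, so 61 × 18 + 6 × 2 = 1110 labels have been skipped so far.
Adding those back, label number 1109328 + 1110 = 1110438 at 30 labels/s is 37014 s + 18 f = 10 h 16 min 54 s frame 18, i.e. 10:16:54;18.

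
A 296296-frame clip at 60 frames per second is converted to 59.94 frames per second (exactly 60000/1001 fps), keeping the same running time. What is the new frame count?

Target frames = source frames × (target rate / source rate) = 296296 × (60000/1001)/(60) = 296296 × 1000/1001 = 296000.

296000 frames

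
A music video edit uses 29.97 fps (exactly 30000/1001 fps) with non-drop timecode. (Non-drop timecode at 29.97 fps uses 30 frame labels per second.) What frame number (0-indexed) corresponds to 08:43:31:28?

Total seconds to the label: (8 × 3600 + 43 × 60 + 31) = 31411.
Frame index = 31411 × 30 + 28 = 942358.

942358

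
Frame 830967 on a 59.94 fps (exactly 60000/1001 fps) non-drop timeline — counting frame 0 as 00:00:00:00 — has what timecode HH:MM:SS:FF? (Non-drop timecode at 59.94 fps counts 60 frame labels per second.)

03:50:49:27

830967 ÷ 60 = 13849 full seconds, remainder 27 frames.
13849 s = 3 h 50 min 49 s.
Timecode: 03:50:49:27.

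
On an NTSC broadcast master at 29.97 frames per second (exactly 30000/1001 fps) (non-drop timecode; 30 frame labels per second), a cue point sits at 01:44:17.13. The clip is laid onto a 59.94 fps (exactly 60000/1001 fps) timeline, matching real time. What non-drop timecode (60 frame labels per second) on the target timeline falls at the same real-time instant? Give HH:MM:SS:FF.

Source frame index: (1×3600 + 44×60 + 17) × 30 + 13 = 187723.
Real time: 187723 / (30000/1001) = 187910723/30000 s.
Target frame: (187910723/30000) × (60000/1001) = 375446.
At 60 labels/s: frame 375446 → 01:44:17:26.

01:44:17:26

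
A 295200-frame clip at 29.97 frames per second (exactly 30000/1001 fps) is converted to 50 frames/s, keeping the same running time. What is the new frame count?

Target frames = source frames × (target rate / source rate) = 295200 × (50)/(30000/1001) = 295200 × 1001/600 = 492492.

492492 frames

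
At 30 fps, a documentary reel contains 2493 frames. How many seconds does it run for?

Running time = 2493 / (30) = 83.1 s.

83.1 seconds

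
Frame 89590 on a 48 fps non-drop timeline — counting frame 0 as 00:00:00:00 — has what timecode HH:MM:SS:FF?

00:31:06:22

89590 ÷ 48 = 1866 full seconds, remainder 22 frames.
1866 s = 0 h 31 min 6 s.
Timecode: 00:31:06:22.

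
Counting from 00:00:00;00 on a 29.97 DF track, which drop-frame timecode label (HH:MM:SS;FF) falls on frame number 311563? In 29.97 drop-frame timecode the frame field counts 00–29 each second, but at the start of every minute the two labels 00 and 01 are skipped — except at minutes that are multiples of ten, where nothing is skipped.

Each 10-minute DF block holds 10 × 60 × 30 − 9 × 2 = 17982 frames. 311563 ÷ 17982 → 17 full blocks, remainder 5869.
Within the partial block the first minute is 1800 frames and each further minute 1798, so 3 further minute boundaries passed. Total skipped labels = 18 × 17 + 2 × 3 = 312.
Non-drop label index = 311563 + 312 = 311875; at 30 labels/s that is 02:53:15:25, i.e. DF 02:53:15;25.

02:53:15;25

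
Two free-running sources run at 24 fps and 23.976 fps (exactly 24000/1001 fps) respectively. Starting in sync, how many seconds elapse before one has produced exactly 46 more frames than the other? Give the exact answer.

The gap grows by |24000/1001 − 24| = 24/1001 frames per second.
Time for a 46-frame gap: 46 ÷ (24/1001) = 23023/12 s.

23023/12 seconds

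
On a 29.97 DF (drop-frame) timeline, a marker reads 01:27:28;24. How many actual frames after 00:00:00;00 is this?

157306

Complete 10-minute blocks: 8, each 17982 frames → 143856.
Remaining 7 whole minutes in the current block: 1800 + 6 × 1798 = 12588 frames.
Within the current minute: 28 × 30 + 24 − 2 = 862 (labels ;00/;01 skipped at this minute). Total = 143856 + 12588 + 862 = 157306.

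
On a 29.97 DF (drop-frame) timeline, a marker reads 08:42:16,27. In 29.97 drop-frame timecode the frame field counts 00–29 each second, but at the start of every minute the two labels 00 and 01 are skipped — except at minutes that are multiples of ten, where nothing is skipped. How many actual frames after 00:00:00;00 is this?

Complete 10-minute blocks: 52, each 17982 frames → 935064.
Remaining 2 whole minutes in the current block: 1800 + 1 × 1798 = 3598 frames.
Within the current minute: 16 × 30 + 27 − 2 = 505 (labels ;00/;01 skipped at this minute). Total = 935064 + 3598 + 505 = 939167.

939167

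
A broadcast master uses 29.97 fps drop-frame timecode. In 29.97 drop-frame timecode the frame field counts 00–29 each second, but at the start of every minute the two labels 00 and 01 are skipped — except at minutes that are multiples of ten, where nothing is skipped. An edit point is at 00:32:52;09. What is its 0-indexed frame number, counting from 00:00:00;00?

As if non-drop at 30 labels/s: (0 × 3600 + 32 × 60 + 52) × 30 + 9 = 59169.
Minute boundaries passed: 32; those not divisible by 10: 32 − 3 = 29; dropped labels = 2 × 29 = 58.
Actual frame index = 59169 − 58 = 59111.

59111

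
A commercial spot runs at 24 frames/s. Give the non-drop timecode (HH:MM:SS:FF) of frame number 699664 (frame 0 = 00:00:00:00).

08:05:52:16

699664 ÷ 24 = 29152 full seconds, remainder 16 frames.
29152 s = 8 h 5 min 52 s.
Timecode: 08:05:52:16.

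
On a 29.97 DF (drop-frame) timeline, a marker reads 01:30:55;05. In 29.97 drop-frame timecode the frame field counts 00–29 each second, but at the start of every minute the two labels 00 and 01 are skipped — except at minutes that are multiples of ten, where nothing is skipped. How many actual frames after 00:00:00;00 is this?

163493

As if non-drop at 30 labels/s: (1 × 3600 + 30 × 60 + 55) × 30 + 5 = 163655.
Minute boundaries passed: 90; those not divisible by 10: 90 − 9 = 81; dropped labels = 2 × 81 = 162.
Actual frame index = 163655 − 162 = 163493.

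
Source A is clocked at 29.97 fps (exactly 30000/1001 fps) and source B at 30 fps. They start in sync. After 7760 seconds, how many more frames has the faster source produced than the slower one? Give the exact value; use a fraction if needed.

A emits 30000/1001 × 7760 = 232800000/1001 frames; B emits 30 × 7760 = 232800.
Difference = 232800/1001 frames (≈ 232.5674); B is ahead of A.

232800/1001 frames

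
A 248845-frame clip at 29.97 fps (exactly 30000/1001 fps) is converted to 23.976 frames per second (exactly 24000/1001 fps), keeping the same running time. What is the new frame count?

199076 frames

Target frames = source frames × (target rate / source rate) = 248845 × (24000/1001)/(30000/1001) = 248845 × 4/5 = 199076.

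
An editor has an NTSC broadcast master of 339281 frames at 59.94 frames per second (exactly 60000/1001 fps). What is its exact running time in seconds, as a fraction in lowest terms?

Running time = 339281 ÷ (60000/1001) = 339281 × 1001/60000 = 339620281/60000 s.

339620281/60000 seconds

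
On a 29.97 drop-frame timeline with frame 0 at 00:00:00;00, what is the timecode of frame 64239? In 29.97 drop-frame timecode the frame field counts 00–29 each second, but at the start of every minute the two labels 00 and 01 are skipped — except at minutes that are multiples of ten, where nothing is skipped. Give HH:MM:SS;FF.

00:35:43;13

Ten DF minutes hold 17982 frames, so frame 64239 lies in block 3 (frames 53946–71927) with 10293 frames into that block.
The block's first minute is 1800 frames and the rest 1798 each; 10293 frames reaches minute 5, so 3 × 18 + 5 × 2 = 64 labels have been skipped so far.
Adding those back, label number 64239 + 64 = 64303 at 30 labels/s is 2143 s + 13 f = 0 h 35 min 43 s frame 13, i.e. 00:35:43;13.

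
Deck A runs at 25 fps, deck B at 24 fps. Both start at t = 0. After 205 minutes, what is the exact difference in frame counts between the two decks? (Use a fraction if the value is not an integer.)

12300 frames

205 min = 12300 s.
A emits 25 × 12300 = 307500 frames; B emits 24 × 12300 = 295200.
Difference = 12300 frames; B is behind A.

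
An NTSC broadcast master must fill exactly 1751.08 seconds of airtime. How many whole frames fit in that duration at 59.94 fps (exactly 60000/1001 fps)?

Frames = 1751.08 × 60000/1001 = 105064800/1001 ≈ 104959.8402.
Complete frames: 104959.

104959 frames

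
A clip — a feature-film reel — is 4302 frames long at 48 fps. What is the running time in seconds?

89.625 seconds

Running time = 4302 / (48) = 89.625 s.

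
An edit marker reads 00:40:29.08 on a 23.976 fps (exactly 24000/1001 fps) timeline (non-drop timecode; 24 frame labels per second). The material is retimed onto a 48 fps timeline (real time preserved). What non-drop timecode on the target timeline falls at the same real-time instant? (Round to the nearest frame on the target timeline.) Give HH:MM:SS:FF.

Source frame index: (0×3600 + 40×60 + 29) × 24 + 8 = 58304.
Real time: 58304 / (24000/1001) = 911911/375 s.
Target frame: (911911/375) × (48) = 14590576/125 ≈ 116724.608 → 116725.
At 48 labels/s: frame 116725 → 00:40:31:37.

00:40:31:37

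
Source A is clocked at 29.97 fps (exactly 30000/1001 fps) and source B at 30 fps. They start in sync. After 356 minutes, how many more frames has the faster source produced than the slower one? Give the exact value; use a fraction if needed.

356 min = 21360 s.
A emits 30000/1001 × 21360 = 640800000/1001 frames; B emits 30 × 21360 = 640800.
Difference = 640800/1001 frames (≈ 640.1598); B is ahead of A.

640800/1001 frames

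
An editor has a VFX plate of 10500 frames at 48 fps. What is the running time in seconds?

Running time = 10500 / (48) = 218.75 s.

218.75 seconds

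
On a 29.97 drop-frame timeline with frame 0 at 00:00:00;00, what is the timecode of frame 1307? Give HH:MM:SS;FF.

00:00:43;17

Each 10-minute DF block holds 10 × 60 × 30 − 9 × 2 = 17982 frames. 1307 ÷ 17982 → 0 full blocks, remainder 1307.
Within the partial block the first minute is 1800 frames and each further minute 1798, so 0 further minute boundaries passed. Total skipped labels = 18 × 0 + 2 × 0 = 0.
Non-drop label index = 1307 + 0 = 1307; at 30 labels/s that is 00:00:43:17, i.e. DF 00:00:43;17.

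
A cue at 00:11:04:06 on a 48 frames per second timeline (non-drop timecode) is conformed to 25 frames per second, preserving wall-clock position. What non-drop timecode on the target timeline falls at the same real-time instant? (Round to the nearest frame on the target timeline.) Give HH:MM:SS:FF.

Source frame index: (0×3600 + 11×60 + 4) × 48 + 6 = 31878.
Real time: 31878 / (48) = 5313/8 s.
Target frame: (5313/8) × (25) = 132825/8 ≈ 16603.125 → 16603.
At 25 labels/s: frame 16603 → 00:11:04:03.

00:11:04:03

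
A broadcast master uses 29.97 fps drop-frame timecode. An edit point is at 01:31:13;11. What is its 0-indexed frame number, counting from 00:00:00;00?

164037

As if non-drop at 30 labels/s: (1 × 3600 + 31 × 60 + 13) × 30 + 11 = 164201.
Minute boundaries passed: 91; those not divisible by 10: 91 − 9 = 82; dropped labels = 2 × 82 = 164.
Actual frame index = 164201 − 164 = 164037.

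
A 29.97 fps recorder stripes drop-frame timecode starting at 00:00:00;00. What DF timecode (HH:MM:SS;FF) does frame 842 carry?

00:00:28;02

Each 10-minute DF block holds 10 × 60 × 30 − 9 × 2 = 17982 frames. 842 ÷ 17982 → 0 full blocks, remainder 842.
Within the partial block the first minute is 1800 frames and each further minute 1798, so 0 further minute boundaries passed. Total skipped labels = 18 × 0 + 2 × 0 = 0.
Non-drop label index = 842 + 0 = 842; at 30 labels/s that is 00:00:28:02, i.e. DF 00:00:28;02.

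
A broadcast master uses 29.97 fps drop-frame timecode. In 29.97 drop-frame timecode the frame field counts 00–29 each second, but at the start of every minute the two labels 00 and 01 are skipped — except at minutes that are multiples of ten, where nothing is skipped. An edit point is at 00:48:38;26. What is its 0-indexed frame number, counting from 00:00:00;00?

87478

Complete 10-minute blocks: 4, each 17982 frames → 71928.
Remaining 8 whole minutes in the current block: 1800 + 7 × 1798 = 14386 frames.
Within the current minute: 38 × 30 + 26 − 2 = 1164 (labels ;00/;01 skipped at this minute). Total = 71928 + 14386 + 1164 = 87478.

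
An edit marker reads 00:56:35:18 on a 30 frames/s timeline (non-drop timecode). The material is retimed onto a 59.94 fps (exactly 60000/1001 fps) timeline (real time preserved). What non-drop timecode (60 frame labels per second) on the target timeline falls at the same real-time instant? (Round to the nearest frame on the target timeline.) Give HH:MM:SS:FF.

00:56:32:12

Source frame index: (0×3600 + 56×60 + 35) × 30 + 18 = 101868.
Real time: 101868 / (30) = 16978/5 s.
Target frame: (16978/5) × (60000/1001) = 15672000/77 ≈ 203532.468 → 203532.
At 60 labels/s: frame 203532 → 00:56:32:12.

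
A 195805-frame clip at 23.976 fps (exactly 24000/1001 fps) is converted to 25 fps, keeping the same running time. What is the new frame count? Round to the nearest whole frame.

Frames at target rate = 195805 × (25) / (24000/1001) = 39200161/192 ≈ 204167.505.
Nearest whole frame: 204168.

204168 frames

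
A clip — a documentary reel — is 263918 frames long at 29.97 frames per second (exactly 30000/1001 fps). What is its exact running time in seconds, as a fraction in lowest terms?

Running time = 263918 ÷ (30000/1001) = 263918 × 1001/30000 = 132090959/15000 s.

132090959/15000 seconds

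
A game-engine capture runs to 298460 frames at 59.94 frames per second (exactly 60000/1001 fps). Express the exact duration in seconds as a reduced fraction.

14937923/3000 seconds

Running time = 298460 ÷ (60000/1001) = 298460 × 1001/60000 = 14937923/3000 s.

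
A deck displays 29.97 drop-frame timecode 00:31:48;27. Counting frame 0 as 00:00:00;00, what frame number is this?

Complete 10-minute blocks: 3, each 17982 frames → 53946.
Remaining 1 whole minute in the current block: 1800 + 0 × 1798 = 1800 frames.
Within the current minute: 48 × 30 + 27 − 2 = 1465 (labels ;00/;01 skipped at this minute). Total = 53946 + 1800 + 1465 = 57211.

57211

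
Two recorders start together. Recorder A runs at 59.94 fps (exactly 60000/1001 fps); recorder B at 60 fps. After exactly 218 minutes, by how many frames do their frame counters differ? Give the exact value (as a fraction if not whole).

784800/1001 frames

218 min = 13080 s.
A emits 60000/1001 × 13080 = 784800000/1001 frames; B emits 60 × 13080 = 784800.
Difference = 784800/1001 frames (≈ 784.0160); B is ahead of A.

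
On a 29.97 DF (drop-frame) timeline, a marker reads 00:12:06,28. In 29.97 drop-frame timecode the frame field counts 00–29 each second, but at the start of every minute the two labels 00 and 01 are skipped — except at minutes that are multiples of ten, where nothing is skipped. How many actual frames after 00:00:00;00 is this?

21786

As if non-drop at 30 labels/s: (0 × 3600 + 12 × 60 + 6) × 30 + 28 = 21808.
Minute boundaries passed: 12; those not divisible by 10: 12 − 1 = 11; dropped labels = 2 × 11 = 22.
Actual frame index = 21808 − 22 = 21786.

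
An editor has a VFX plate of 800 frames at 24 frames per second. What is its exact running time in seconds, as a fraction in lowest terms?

Running time = 800 ÷ (24) = 800 × 1/24 = 100/3 s.

100/3 seconds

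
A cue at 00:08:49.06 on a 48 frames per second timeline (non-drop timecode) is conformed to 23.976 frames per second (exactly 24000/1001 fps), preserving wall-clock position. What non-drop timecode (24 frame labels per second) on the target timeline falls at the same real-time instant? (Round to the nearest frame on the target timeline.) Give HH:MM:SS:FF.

00:08:48:14

Source frame index: (0×3600 + 8×60 + 49) × 48 + 6 = 25398.
Real time: 25398 / (48) = 4233/8 s.
Target frame: (4233/8) × (24000/1001) = 12699000/1001 ≈ 12686.314 → 12686.
At 24 labels/s: frame 12686 → 00:08:48:14.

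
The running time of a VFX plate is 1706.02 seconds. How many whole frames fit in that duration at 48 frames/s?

81888 frames

Frames = 1706.02 × 48 = 2047224/25 ≈ 81888.9600.
Complete frames: 81888.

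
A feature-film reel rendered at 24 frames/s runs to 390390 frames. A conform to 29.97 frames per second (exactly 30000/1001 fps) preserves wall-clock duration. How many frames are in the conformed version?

Target frames = source frames × (target rate / source rate) = 390390 × (30000/1001)/(24) = 390390 × 1250/1001 = 487500.

487500 frames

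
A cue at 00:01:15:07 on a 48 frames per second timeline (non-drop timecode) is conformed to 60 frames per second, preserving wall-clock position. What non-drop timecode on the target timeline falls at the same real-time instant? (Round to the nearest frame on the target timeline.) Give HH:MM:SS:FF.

Source frame index: (0×3600 + 1×60 + 15) × 48 + 7 = 3607.
Real time: 3607 / (48) = 3607/48 s.
Target frame: (3607/48) × (60) = 18035/4 ≈ 4508.750 → 4509.
At 60 labels/s: frame 4509 → 00:01:15:09.

00:01:15:09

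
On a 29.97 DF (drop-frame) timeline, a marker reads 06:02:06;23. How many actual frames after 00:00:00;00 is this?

651151

As if non-drop at 30 labels/s: (6 × 3600 + 2 × 60 + 6) × 30 + 23 = 651803.
Minute boundaries passed: 362; those not divisible by 10: 362 − 36 = 326; dropped labels = 2 × 326 = 652.
Actual frame index = 651803 − 652 = 651151.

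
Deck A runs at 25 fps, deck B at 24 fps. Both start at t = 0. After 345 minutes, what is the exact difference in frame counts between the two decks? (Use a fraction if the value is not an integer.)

345 min = 20700 s.
A emits 25 × 20700 = 517500 frames; B emits 24 × 20700 = 496800.
Difference = 20700 frames; B is behind A.

20700 frames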